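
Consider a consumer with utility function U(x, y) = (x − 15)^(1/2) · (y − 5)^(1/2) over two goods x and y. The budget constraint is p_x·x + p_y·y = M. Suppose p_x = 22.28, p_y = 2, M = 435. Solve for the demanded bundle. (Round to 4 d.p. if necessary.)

This is Cobb-Douglas in (x−15, y−5): tangency gives 0.5·p_y·(y−5) = 0.5·p_x·(x−15).
Substituting into the budget: x* = 15 + 0.5·(M − 15·p_x − 5·p_y)/p_x, and y* = 5 + 0.5·(…)/p_y.
Discretionary income = 435 − 15·22.28 − 5·2 = 90.8; x* = 15 + 0.5·90.8/22.28 = 17.0377; y* = 5 + 0.5·90.8/2 = 27.7.

x* = 17.0377, y* = 27.7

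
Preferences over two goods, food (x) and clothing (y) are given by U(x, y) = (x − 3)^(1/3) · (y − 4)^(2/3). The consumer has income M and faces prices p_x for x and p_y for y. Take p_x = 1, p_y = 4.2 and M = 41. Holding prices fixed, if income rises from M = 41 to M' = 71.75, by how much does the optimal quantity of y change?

Δy* = 4.881

Let x' = x−3, y' = y−4. MRS = (1/2)·y'/x' = p_x/p_y.
After buying the subsistence bundle (3, 4), a share 1/3 of the remaining income goes to x: x* = 3 + 1/3·(M − 3p_x − 4p_y)/p_x.
Discretionary income = 41 − 3·1 − 4·4.2 = 21.2; y* = 4 + 2/3·21.2/4.2 = 7.3651.
At M' = 71.75: y* = 12.246. Change: 12.246 − 7.3651 = 4.881.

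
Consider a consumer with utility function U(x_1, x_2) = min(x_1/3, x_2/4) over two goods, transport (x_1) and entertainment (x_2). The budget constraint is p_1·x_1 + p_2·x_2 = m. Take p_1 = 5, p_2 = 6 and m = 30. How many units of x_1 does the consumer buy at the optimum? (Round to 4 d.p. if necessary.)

With perfect complements, no substitution: consume in ratio x_1:x_2 = 3:4.
Budget: p_1·x_1 + p_2·(4/3)·x_1 = m, so (3·p_1 + 4·p_2)·x_1 = 3·m.
Demand: x_1*(p_1,p_2,m) = 3·m/(3·p_1 + 4·p_2), x_2* = 4·m/(3·p_1 + 4·p_2).
Here 3·5 + 4·6 = 39, giving x_1* = 2.3077.

x_1* = 2.3077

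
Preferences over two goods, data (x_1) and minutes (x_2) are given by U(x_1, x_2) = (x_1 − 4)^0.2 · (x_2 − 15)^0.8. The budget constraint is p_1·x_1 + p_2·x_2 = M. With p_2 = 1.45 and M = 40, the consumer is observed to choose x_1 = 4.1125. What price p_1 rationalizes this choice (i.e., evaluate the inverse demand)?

p_1 = 4

Let x_1' = x_1−4, x_2' = x_2−15. MRS = (1/4)·x_2'/x_1' = p_1/p_2.
Substituting into the budget: x_1* = 4 + 0.2·(M − 4·p_1 − 15·p_2)/p_1, and x_2* = 15 + 0.8·(…)/p_2.
Set x_1* = 4.1125 in the demand function and solve for p_1: p_1 = 4.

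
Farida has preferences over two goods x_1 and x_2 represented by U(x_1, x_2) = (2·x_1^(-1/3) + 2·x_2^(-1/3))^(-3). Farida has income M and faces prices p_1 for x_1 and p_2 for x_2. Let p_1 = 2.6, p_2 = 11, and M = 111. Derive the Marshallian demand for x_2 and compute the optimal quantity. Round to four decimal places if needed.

From the CES first-order condition, (x_2/x_1)^(4/3) = p_1/p_2.
Solve for the ratio: x_2/x_1 = [p_1/p_2]^(0.75).
Substitute x_2 = (x_2/x_1)·x_1 into the budget: x_1* = M/(p_1 + p_2·(x_2/x_1)).
Numerically x_2/x_1 = 0.338989, so x_1* = 111/(2.6 + 11·0.338989) = 17.5387 and x_2* = 0.338989·17.5387 = 5.9454.

x_2* = 5.9454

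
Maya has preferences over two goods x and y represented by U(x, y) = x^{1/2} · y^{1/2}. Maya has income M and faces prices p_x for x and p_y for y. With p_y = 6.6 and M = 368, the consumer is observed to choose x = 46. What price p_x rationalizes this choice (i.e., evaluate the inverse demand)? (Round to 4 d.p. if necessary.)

p_x = 4

MU_x/MU_y = (0.5·y)/(0.5·x); tangency sets this equal to p_x/p_y.
So 0.5·p_y·y = 0.5·p_x·x; combined with the budget, a share 0.5 of income goes to x.
Demand: x*(p_x,p_y,M) = 0.5·M/p_x and y* = 0.5·M/p_y.
Set x* = 46 in the demand function and solve for p_x: p_x = 4.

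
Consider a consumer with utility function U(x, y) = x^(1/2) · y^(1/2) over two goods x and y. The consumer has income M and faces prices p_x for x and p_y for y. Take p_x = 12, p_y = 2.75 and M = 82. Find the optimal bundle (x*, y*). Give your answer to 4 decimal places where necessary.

Tangency: MRS = y/x = p_x/p_y.
Rearranging, p_y·y = p_x·x. Substituting into the budget gives p_x·x·(1 + 1) = M.
Demand: x*(p_x,p_y,M) = 0.5·M/p_x and y* = 0.5·M/p_y.
At p_x=12, p_y=2.75, M=82: x* = 0.5·82/12 = 3.4167, y* = 14.9091.

x* = 3.4167, y* = 14.9091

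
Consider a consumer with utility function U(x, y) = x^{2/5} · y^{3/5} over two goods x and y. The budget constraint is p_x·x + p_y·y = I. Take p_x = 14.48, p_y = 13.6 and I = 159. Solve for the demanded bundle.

x* = 4.3923, y* = 7.0147

The MRS is (2/3)·y/x. Set MRS = p_x/p_y.
Rearranging, p_y·y = (3/2)·p_x·x. Substituting into the budget gives p_x·x·(1 + (3/2)) = I.
Demand: x*(p_x,p_y,I) = 0.4·I/p_x and y* = 0.6·I/p_y.
At p_x=14.48, p_y=13.6, I=159: x* = 0.4·159/14.48 = 4.3923, y* = 7.0147.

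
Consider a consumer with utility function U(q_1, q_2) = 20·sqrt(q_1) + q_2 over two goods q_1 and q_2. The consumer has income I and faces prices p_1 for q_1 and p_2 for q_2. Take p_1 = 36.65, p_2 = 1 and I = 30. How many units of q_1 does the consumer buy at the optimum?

q_1* = 0.0744

MU_q_1 = 10/√q_1, MU_q_2 = 1. Tangency: 10/√q_1 = p_1/p_2.
Solve: √q_1 = 10·p_2/p_1, so q_1*(p_1,p_2) = (10·p_2/p_1)², and q_2* = (I − p_1·q_1*)/p_2.
Plugging in: q_1* = (10·1/36.65)² = 0.0744.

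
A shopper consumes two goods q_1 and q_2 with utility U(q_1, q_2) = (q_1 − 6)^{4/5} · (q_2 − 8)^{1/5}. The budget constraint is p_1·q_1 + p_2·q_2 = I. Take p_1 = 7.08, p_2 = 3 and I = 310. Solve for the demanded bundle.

q_1* = 33.5164, q_2* = 24.2347

This is Cobb-Douglas in (q_1−6, q_2−8): tangency gives 0.8·p_2·(q_2−8) = 0.2·p_1·(q_1−6).
Substituting into the budget: q_1* = 6 + 0.8·(I − 6·p_1 − 8·p_2)/p_1, and q_2* = 8 + 0.2·(…)/p_2.
Discretionary income = 310 − 6·7.08 − 8·3 = 243.52; q_1* = 6 + 0.8·243.52/7.08 = 33.5164; q_2* = 8 + 0.2·243.52/3 = 24.2347.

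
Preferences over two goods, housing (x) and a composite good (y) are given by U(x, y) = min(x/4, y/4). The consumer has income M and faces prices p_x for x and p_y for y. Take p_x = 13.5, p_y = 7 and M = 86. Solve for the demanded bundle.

With perfect complements, no substitution: consume in ratio x:y = 4:4.
Budget: p_x·x + p_y·x = M, so (4·p_x + 4·p_y)·x = 4·M.
Demand: x*(p_x,p_y,M) = 4·M/(4·p_x + 4·p_y), y* = 4·M/(4·p_x + 4·p_y).
Here 4·13.5 + 4·7 = 82, giving x* = 4.1951 and y* = 4.1951.

x* = 4.1951, y* = 4.1951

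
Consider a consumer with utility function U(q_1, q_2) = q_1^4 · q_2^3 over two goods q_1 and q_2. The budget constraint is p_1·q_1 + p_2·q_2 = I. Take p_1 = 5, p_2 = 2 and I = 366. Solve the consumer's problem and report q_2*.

q_2* = 78.4286

At p_1=5, p_2=2, I=366: q_2* = 3/7·366/2 = 78.4286.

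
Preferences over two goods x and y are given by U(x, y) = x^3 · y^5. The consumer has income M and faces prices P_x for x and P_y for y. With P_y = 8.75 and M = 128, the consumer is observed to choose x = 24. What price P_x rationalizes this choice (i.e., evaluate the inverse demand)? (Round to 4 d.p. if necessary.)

P_x = 2

The MRS is (3/5)·y/x. Set MRS = P_x/P_y.
So 3·P_y·y = 5·P_x·x; combined with the budget, a share 0.375 of income goes to x.
Demand: x*(P_x,P_y,M) = 0.375·M/P_x and y* = 0.625·M/P_y.
Set x* = 24 in the demand function and solve for P_x: P_x = 2.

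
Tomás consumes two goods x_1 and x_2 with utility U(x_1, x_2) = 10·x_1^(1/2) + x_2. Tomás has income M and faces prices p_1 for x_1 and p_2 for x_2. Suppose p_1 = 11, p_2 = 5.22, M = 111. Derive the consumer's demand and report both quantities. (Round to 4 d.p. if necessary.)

x_1* = 5.6298, x_2* = 9.4007

Set MRS = p_1/p_2: 5·x_1^(−1/2) = p_1/p_2.
Solve: √x_1 = 5·p_2/p_1, so x_1*(p_1,p_2) = (5·p_2/p_1)², and x_2* = (M − p_1·x_1*)/p_2.
Plugging in: x_1* = (5·5.22/11)² = 5.6298, x_2* = 9.4007.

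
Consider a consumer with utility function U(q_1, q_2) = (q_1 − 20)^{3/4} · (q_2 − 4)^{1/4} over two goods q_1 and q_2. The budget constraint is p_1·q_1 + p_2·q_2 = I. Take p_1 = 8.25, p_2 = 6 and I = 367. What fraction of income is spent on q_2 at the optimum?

This is Cobb-Douglas in (q_1−20, q_2−4): tangency gives 0.75·p_2·(q_2−4) = 0.25·p_1·(q_1−20).
After buying the subsistence bundle (20, 4), a share 0.75 of the remaining income goes to q_1: q_1* = 20 + 0.75·(I − 20p_1 − 4p_2)/p_1.
Discretionary income = 367 − 20·8.25 − 4·6 = 178; q_1* = 20 + 0.75·178/8.25 = 36.1818; q_2* = 4 + 0.25·178/6 = 11.4167.
Expenditure on q_2: 6·11.4167 = 68.5; share = 0.1866.

share on q_2 = 0.1866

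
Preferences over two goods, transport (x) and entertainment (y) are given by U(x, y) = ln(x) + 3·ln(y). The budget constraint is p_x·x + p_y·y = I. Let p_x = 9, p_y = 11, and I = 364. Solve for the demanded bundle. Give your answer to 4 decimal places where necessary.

MU_x/MU_y = (y)/(3·x); tangency sets this equal to p_x/p_y.
So p_y·y = 3·p_x·x; combined with the budget, a share 0.25 of income goes to x.
Demand: x*(p_x,p_y,I) = 0.25·I/p_x and y* = 0.75·I/p_y.
At p_x=9, p_y=11, I=364: x* = 0.25·364/9 = 10.1111, y* = 24.8182.

x* = 10.1111, y* = 24.8182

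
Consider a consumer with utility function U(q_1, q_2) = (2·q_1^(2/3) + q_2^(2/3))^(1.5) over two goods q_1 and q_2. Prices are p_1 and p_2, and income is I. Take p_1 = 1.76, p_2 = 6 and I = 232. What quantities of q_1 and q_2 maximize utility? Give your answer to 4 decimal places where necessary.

From the CES first-order condition, 2·(q_2/q_1)^(1/3) = p_1/p_2.
Hence q_2/q_1 = ((1/2)·p_1/p_2)^(1/(1/3)), i.e. raised to the 3 power.
With the ratio pinned down, the budget gives q_1* = I/(p_1 + p_2·(q_2/q_1)) and q_2* = (q_2/q_1)·q_1*.
Numerically q_2/q_1 = 0.003155, so q_1* = 232/(1.76 + 6·0.003155) = 130.4155 and q_2* = 0.003155·130.4155 = 0.4115.

q_1* = 130.4155, q_2* = 0.4115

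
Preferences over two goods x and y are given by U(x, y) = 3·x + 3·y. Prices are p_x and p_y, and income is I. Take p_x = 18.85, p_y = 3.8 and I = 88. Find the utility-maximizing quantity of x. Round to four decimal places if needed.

Perfect substitutes: compare marginal utility per dollar. 3/p_x vs 3/p_y → 0.1592 vs 0.7895.
y gives more utility per dollar, so spend all income on y: y* = I/p_y, x* = 0.
Numerically: x* = 0, y* = 23.1579.

x* = 0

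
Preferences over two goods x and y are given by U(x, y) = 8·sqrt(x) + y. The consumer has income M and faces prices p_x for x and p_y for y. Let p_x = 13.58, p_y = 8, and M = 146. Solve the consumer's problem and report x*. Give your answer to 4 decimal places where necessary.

Utility is quasi-linear in y; the FOC for x is 4/√x = p_x/p_y.
Thus x* = (4·p_y/p_x)² — independent of M — with the rest of income spent on y.
Plugging in: x* = (4·8/13.58)² = 5.5527.

x* = 5.5527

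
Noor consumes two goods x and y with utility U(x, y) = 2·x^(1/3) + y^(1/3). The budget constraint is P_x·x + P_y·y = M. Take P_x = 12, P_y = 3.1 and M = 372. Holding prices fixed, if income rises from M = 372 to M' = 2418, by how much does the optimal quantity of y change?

Δy* = 270.7592

From the CES first-order condition, 2·(y/x)^(2/3) = P_x/P_y.
Hence y/x = ((1/2)·P_x/P_y)^(1/(2/3)), i.e. raised to the 1.5 power.
Substitute y = (y/x)·x into the budget: x* = M/(P_x + P_y·(y/x)).
Numerically y/x = 2.692677, so x* = 372/(12 + 3.1·2.692677) = 18.2825 and y* = 2.692677·18.2825 = 49.2289.
At M' = 2418: y* = 319.9881. Change: 319.9881 − 49.2289 = 270.7592.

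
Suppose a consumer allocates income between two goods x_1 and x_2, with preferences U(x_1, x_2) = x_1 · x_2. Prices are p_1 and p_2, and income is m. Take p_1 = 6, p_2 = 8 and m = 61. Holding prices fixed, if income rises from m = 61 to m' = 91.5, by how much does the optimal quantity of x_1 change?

MU_x_1/MU_x_2 = (x_2)/(x_1); tangency sets this equal to p_1/p_2.
Rearranging, p_2·x_2 = p_1·x_1. Substituting into the budget gives p_1·x_1·(1 + 1) = m.
Demand: x_1*(p_1,p_2,m) = 0.5·m/p_1 and x_2* = 0.5·m/p_2.
At p_1=6, p_2=8, m=61: x_1* = 0.5·61/6 = 5.0833.
At m' = 91.5: x_1* = 7.625. Change: 7.625 − 5.0833 = 2.5417.

Δx_1* = 2.5417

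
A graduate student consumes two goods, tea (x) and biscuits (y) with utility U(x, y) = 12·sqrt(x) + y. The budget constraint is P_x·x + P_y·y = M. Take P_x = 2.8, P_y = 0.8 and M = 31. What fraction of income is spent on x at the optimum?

share on x = 0.2654

MU_x = 6/√x, MU_y = 1. Tangency: 6/√x = P_x/P_y.
Thus x* = (6·P_y/P_x)² — independent of M — with the rest of income spent on y.
Plugging in: x* = (6·0.8/2.8)² = 2.9388, y* = 28.4643.
Expenditure on x: 2.8·2.9388 = 8.2286; share = 0.2654.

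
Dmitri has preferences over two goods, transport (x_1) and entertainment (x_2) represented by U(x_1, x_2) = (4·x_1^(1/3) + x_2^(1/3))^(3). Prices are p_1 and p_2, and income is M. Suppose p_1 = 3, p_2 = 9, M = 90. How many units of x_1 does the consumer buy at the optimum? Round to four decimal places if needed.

x_1* = 27.9807

Substitute x_2 = (x_2/x_1)·x_1 into the budget: x_1* = M/(p_1 + p_2·(x_2/x_1)).
Numerically x_2/x_1 = 0.024056, so x_1* = 90/(3 + 9·0.024056) = 27.9807.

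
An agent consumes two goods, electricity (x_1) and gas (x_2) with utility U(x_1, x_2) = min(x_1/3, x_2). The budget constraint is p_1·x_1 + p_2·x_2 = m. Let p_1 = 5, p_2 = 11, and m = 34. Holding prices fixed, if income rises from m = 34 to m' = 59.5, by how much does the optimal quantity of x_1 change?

Δx_1* = 2.9423

With perfect complements, no substitution: consume in ratio x_1:x_2 = 3:1.
Budget: p_1·x_1 + p_2·(1/3)·x_1 = m, so (3·p_1 + p_2)·x_1 = 3·m.
Demand: x_1*(p_1,p_2,m) = 3·m/(3·p_1 + p_2), x_2* = m/(3·p_1 + p_2).
Here 3·5 + 11 = 26, giving x_1* = 3.9231.
At m' = 59.5: x_1* = 6.8654. Change: 6.8654 − 3.9231 = 2.9423.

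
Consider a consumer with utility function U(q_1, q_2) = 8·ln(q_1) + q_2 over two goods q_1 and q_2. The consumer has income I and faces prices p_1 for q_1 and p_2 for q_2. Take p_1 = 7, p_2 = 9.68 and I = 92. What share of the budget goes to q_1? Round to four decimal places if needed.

MU_q_1 = 8/q_1, MU_q_2 = 1. Tangency: 8/q_1 = p_1/p_2.
So q_1*(p_1,p_2) = 8·p_2/p_1, independent of income; and q_2* = (I − 8·p_2)/p_2.
At the given prices: q_1* = 8·9.68/7 = 11.0629, and q_2* = 1.5041.
Expenditure on q_1: 7·11.0629 = 77.44; share = 0.8417.

share on q_1 = 0.8417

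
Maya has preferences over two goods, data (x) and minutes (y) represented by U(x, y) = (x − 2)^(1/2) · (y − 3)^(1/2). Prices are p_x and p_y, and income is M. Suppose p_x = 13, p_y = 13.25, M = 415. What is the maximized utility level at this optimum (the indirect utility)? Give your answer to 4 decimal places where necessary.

MRS = (y−3)/(x−2). Tangency with p_x/p_y gives y−3 = (p_x/p_y)·(x−2).
Substituting into the budget: x* = 2 + 0.5·(M − 2·p_x − 3·p_y)/p_x, and y* = 3 + 0.5·(…)/p_y.
Discretionary income = 415 − 2·13 − 3·13.25 = 349.25; x* = 2 + 0.5·349.25/13 = 15.4327; y* = 3 + 0.5·349.25/13.25 = 16.1792.
Utility at the optimum: U(15.4327, 16.1792) = 13.3054.

V = 13.3054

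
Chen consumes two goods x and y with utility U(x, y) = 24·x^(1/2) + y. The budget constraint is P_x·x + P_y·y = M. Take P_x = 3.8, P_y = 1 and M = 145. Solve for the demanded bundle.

Utility is quasi-linear in y; the FOC for x is 12/√x = P_x/P_y.
Solve: √x = 12·P_y/P_x, so x*(P_x,P_y) = (12·P_y/P_x)², and y* = (M − P_x·x*)/P_y.
Plugging in: x* = (12·1/3.8)² = 9.9723, y* = 107.1053.

x* = 9.9723, y* = 107.1053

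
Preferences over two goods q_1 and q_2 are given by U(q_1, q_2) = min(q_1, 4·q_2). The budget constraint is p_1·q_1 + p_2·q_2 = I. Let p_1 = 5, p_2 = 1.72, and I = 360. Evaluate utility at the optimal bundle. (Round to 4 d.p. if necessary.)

Leontief preferences: the optimum is at the kink where q_1/4 = q_2/1, i.e. q_2 = (1/4)·q_1.
Budget: p_1·q_1 + p_2·(1/4)·q_1 = I, so (4·p_1 + p_2)·q_1 = 4·I.
Demand: q_1*(p_1,p_2,I) = 4·I/(4·p_1 + p_2), q_2* = I/(4·p_1 + p_2).
Here 4·5 + 1.72 = 21.72, giving q_1* = 66.2983 and q_2* = 16.5746.
Utility at the optimum: U(66.2983, 16.5746) = 66.2983.

V = 66.2983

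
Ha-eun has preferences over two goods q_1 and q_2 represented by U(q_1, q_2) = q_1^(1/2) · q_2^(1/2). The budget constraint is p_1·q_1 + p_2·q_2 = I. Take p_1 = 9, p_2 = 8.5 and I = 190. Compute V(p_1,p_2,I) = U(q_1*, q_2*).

V = 10.8616

Tangency: MRS = q_2/q_1 = p_1/p_2.
So 0.5·p_2·q_2 = 0.5·p_1·q_1; combined with the budget, a share 0.5 of income goes to q_1.
Demand: q_1*(p_1,p_2,I) = 0.5·I/p_1 and q_2* = 0.5·I/p_2.
At p_1=9, p_2=8.5, I=190: q_1* = 0.5·190/9 = 10.5556, q_2* = 11.1765.
Utility at the optimum: U(10.5556, 11.1765) = 10.8616.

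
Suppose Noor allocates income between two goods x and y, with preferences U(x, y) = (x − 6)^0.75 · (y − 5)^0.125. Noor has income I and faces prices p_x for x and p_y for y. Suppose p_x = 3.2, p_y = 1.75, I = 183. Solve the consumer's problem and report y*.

y* = 17.6571

This is Cobb-Douglas in (x−6, y−5): tangency gives 0.75·p_y·(y−5) = 0.125·p_x·(x−6).
After buying the subsistence bundle (6, 5), a share 6/7 of the remaining income goes to x: x* = 6 + 6/7·(I − 6p_x − 5p_y)/p_x.
Discretionary income = 183 − 6·3.2 − 5·1.75 = 155.05; y* = 5 + 1/7·155.05/1.75 = 17.6571.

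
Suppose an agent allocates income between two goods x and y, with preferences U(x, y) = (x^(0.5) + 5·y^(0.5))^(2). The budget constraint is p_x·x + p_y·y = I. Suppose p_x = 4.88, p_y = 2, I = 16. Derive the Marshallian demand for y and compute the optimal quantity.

y* = 7.871

MRS = MU_x/MU_y = (1/5)·(y/x)^(0.5). Set equal to p_x/p_y.
Hence y/x = (5·p_x/p_y)^(1/(0.5)), i.e. raised to the 2 power.
Substitute y = (y/x)·x into the budget: x* = I/(p_x + p_y·(y/x)).
Numerically y/x = 148.84, so x* = 16/(4.88 + 2·148.84) = 0.0529 and y* = 148.84·0.0529 = 7.871.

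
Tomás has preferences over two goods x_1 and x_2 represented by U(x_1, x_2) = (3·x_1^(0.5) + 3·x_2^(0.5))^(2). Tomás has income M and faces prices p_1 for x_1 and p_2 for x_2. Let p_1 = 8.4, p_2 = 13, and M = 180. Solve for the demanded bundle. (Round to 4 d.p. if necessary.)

x_1* = 13.0174, x_2* = 5.4349

Numerically x_2/x_1 = 0.417515, so x_1* = 180/(8.4 + 13·0.417515) = 13.0174 and x_2* = 0.417515·13.0174 = 5.4349.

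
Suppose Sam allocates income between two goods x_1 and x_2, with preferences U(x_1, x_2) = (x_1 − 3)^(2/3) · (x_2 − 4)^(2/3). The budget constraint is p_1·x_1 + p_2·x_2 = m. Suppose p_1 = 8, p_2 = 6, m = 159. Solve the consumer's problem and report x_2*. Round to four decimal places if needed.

After buying the subsistence bundle (3, 4), a share 0.5 of the remaining income goes to x_1: x_1* = 3 + 0.5·(m − 3p_1 − 4p_2)/p_1.
Discretionary income = 159 − 3·8 − 4·6 = 111; x_2* = 4 + 0.5·111/6 = 13.25.

x_2* = 13.25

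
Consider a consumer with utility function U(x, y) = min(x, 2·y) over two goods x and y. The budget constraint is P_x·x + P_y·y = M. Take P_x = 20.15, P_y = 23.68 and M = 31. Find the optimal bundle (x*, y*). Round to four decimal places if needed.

x* = 0.9691, y* = 0.4845

Leontief preferences: the optimum is at the kink where x/2 = y/1, i.e. y = (1/2)·x.
Budget: P_x·x + P_y·(1/2)·x = M, so (2·P_x + P_y)·x = 2·M.
Demand: x*(P_x,P_y,M) = 2·M/(2·P_x + P_y), y* = M/(2·P_x + P_y).
Here 2·20.15 + 23.68 = 63.98, giving x* = 0.9691 and y* = 0.4845.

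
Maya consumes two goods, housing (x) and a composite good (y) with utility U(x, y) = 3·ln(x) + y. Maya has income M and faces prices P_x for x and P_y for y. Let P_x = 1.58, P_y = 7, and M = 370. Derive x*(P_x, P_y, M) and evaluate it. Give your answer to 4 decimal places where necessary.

x* = 13.2911

So x*(P_x,P_y) = 3·P_y/P_x, independent of income; and y* = (M − 3·P_y)/P_y.
At the given prices: x* = 3·7/1.58 = 13.2911.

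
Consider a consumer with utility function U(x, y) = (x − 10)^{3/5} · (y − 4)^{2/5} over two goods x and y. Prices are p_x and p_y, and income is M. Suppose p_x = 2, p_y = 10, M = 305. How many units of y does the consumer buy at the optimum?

y* = 13.8

MRS = (3/2)·(y−4)/(x−10). Tangency with p_x/p_y gives y−4 = (2/3)·(p_x/p_y)·(x−10).
After buying the subsistence bundle (10, 4), a share 0.6 of the remaining income goes to x: x* = 10 + 0.6·(M − 10p_x − 4p_y)/p_x.
Discretionary income = 305 − 10·2 − 4·10 = 245; y* = 4 + 0.4·245/10 = 13.8.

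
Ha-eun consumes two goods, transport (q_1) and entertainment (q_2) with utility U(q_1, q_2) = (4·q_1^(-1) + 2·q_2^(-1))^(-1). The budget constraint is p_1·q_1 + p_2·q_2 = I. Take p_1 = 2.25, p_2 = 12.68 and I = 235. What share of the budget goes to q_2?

share on q_2 = 0.6267

Substitute q_2 = (q_2/q_1)·q_1 into the budget: q_1* = I/(p_1 + p_2·(q_2/q_1)).
Numerically q_2/q_1 = 0.297863, so q_1* = 235/(2.25 + 12.68·0.297863) = 38.9918 and q_2* = 0.297863·38.9918 = 11.6142.
Expenditure on q_2: 12.68·11.6142 = 147.2684; share = 0.6267.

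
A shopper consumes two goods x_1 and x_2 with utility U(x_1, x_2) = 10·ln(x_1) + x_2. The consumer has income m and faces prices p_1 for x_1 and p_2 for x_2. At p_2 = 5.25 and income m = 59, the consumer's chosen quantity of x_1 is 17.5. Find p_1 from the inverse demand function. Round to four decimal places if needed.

MU_x_1 = 10/x_1, MU_x_2 = 1. Tangency: 10/x_1 = p_1/p_2.
So x_1*(p_1,p_2) = 10·p_2/p_1, independent of income; and x_2* = (m − 10·p_2)/p_2.
Set x_1* = 17.5 in the demand function and solve for p_1: p_1 = 3.

p_1 = 3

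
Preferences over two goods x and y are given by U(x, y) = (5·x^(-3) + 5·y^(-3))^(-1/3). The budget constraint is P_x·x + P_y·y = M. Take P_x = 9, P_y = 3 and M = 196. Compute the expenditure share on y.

share on y = 0.3049

From the CES first-order condition, (y/x)^(4) = P_x/P_y.
Solve for the ratio: y/x = [P_x/P_y]^(0.25).
Substitute y = (y/x)·x into the budget: x* = M/(P_x + P_y·(y/x)).
Numerically y/x = 1.316074, so x* = 196/(9 + 3·1.316074) = 15.1372 and y* = 1.316074·15.1372 = 19.9217.
Expenditure on y: 3·19.9217 = 59.7651; share = 0.3049.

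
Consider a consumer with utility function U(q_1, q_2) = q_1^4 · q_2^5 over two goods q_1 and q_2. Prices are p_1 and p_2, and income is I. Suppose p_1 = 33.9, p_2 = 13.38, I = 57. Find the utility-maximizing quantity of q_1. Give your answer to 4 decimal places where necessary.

q_1* = 0.7473

MU_q_1/MU_q_2 = (4·q_2)/(5·q_1); tangency sets this equal to p_1/p_2.
Rearranging, p_2·q_2 = (5/4)·p_1·q_1. Substituting into the budget gives p_1·q_1·(1 + (5/4)) = I.
Demand: q_1*(p_1,p_2,I) = 4/9·I/p_1 and q_2* = 5/9·I/p_2.
At p_1=33.9, p_2=13.38, I=57: q_1* = 4/9·57/33.9 = 0.7473.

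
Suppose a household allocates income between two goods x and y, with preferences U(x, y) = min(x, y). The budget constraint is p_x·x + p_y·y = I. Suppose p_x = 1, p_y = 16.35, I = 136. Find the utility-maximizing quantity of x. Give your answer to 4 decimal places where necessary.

x* = 7.8386

With perfect complements, no substitution: consume in ratio x:y = 1:1.
Budget: p_x·x + p_y·x = I, so (p_x + p_y)·x = I.
Demand: x*(p_x,p_y,I) = I/(p_x + p_y), y* = I/(p_x + p_y).
Here 1 + 16.35 = 17.35, giving x* = 7.8386.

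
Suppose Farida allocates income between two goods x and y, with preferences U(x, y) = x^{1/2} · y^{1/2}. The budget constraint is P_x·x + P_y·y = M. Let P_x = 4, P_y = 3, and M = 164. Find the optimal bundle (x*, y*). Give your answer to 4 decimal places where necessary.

x* = 20.5, y* = 27.3333

MU_x/MU_y = (0.5·y)/(0.5·x); tangency sets this equal to P_x/P_y.
Rearranging, P_y·y = P_x·x. Substituting into the budget gives P_x·x·(1 + 1) = M.
Demand: x*(P_x,P_y,M) = 0.5·M/P_x and y* = 0.5·M/P_y.
At P_x=4, P_y=3, M=164: x* = 0.5·164/4 = 20.5, y* = 27.3333.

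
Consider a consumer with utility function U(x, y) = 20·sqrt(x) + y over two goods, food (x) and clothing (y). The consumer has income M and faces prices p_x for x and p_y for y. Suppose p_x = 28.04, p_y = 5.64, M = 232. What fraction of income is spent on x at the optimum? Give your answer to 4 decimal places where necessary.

share on x = 0.489

MU_x = 10/√x, MU_y = 1. Tangency: 10/√x = p_x/p_y.
Solve: √x = 10·p_y/p_x, so x*(p_x,p_y) = (10·p_y/p_x)², and y* = (M − p_x·x*)/p_y.
Plugging in: x* = (10·5.64/28.04)² = 4.0458, y* = 21.0206.
Expenditure on x: 28.04·4.0458 = 113.4437; share = 0.489.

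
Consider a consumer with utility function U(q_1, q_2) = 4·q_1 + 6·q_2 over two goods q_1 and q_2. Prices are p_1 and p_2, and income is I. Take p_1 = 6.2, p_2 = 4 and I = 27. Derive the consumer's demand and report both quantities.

q_1* = 0, q_2* = 6.75

Linear utility — the consumer picks whichever good has higher MU/price: 4/6.2 = 0.6452 vs 6/4 = 1.5.
q_2 gives more utility per dollar, so spend all income on q_2: q_2* = I/p_2, q_1* = 0.
Numerically: q_1* = 0, q_2* = 6.75.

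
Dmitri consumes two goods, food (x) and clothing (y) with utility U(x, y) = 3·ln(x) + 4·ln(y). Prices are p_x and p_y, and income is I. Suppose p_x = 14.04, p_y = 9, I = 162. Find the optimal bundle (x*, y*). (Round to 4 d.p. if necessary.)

MU_x/MU_y = (3·y)/(4·x); tangency sets this equal to p_x/p_y.
So 3·p_y·y = 4·p_x·x; combined with the budget, a share 3/7 of income goes to x.
Demand: x*(p_x,p_y,I) = 3/7·I/p_x and y* = 4/7·I/p_y.
At p_x=14.04, p_y=9, I=162: x* = 3/7·162/14.04 = 4.9451, y* = 10.2857.

x* = 4.9451, y* = 10.2857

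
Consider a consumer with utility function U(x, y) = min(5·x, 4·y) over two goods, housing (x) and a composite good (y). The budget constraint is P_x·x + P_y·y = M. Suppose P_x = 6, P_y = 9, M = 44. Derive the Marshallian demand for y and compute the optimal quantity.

Demand: x*(P_x,P_y,M) = 4·M/(4·P_x + 5·P_y), y* = 5·M/(4·P_x + 5·P_y).
Here 4·6 + 5·9 = 69, giving y* = 3.1884.

y* = 3.1884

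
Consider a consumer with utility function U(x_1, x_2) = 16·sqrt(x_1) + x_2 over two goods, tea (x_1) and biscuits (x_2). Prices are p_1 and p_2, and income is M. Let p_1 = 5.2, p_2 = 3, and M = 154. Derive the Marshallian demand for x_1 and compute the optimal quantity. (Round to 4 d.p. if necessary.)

Set MRS = p_1/p_2: 8·x_1^(−1/2) = p_1/p_2.
Solve: √x_1 = 8·p_2/p_1, so x_1*(p_1,p_2) = (8·p_2/p_1)², and x_2* = (M − p_1·x_1*)/p_2.
Plugging in: x_1* = (8·3/5.2)² = 21.3018.

x_1* = 21.3018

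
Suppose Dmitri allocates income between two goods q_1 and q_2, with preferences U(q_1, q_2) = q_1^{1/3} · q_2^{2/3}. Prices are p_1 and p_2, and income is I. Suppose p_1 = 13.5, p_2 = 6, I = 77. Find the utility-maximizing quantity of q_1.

q_1* = 1.9012

Demand: q_1*(p_1,p_2,I) = 1/3·I/p_1 and q_2* = 2/3·I/p_2.
At p_1=13.5, p_2=6, I=77: q_1* = 1/3·77/13.5 = 1.9012.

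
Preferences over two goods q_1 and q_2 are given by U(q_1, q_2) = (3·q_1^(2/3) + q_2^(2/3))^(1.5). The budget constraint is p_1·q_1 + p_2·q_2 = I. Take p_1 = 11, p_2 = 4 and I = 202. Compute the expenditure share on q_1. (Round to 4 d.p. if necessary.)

MRS = MU_q_1/MU_q_2 = 3·(q_2/q_1)^(1/3). Set equal to p_1/p_2.
Solve for the ratio: q_2/q_1 = [(1/3)·p_1/p_2]^(3).
Substitute q_2 = (q_2/q_1)·q_1 into the budget: q_1* = I/(p_1 + p_2·(q_2/q_1)).
Numerically q_2/q_1 = 0.770255, so q_1* = 202/(11 + 4·0.770255) = 14.3456 and q_2* = 0.770255·14.3456 = 11.0497.
Expenditure on q_1: 11·14.3456 = 157.8011; share = 0.7812.

share on q_1 = 0.7812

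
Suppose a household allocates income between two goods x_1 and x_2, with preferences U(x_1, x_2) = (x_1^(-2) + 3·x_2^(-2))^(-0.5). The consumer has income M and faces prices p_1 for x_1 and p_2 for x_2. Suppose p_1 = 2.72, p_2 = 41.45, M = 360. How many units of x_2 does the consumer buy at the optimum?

From the CES first-order condition, (1/3)·(x_2/x_1)^(3) = p_1/p_2.
Hence x_2/x_1 = (3·p_1/p_2)^(1/(3)), i.e. raised to the 1/3 power.
With the ratio pinned down, the budget gives x_1* = M/(p_1 + p_2·(x_2/x_1)) and x_2* = (x_2/x_1)·x_1*.
Numerically x_2/x_1 = 0.581731, so x_1* = 360/(2.72 + 41.45·0.581731) = 13.4164 and x_2* = 0.581731·13.4164 = 7.8048.

x_2* = 7.8048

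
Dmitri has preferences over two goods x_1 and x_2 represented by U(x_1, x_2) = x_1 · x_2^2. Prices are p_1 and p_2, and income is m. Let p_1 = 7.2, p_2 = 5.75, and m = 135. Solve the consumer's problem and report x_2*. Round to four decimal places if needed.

Demand: x_1*(p_1,p_2,m) = 1/3·m/p_1 and x_2* = 2/3·m/p_2.
At p_1=7.2, p_2=5.75, m=135: x_2* = 2/3·135/5.75 = 15.6522.

x_2* = 15.6522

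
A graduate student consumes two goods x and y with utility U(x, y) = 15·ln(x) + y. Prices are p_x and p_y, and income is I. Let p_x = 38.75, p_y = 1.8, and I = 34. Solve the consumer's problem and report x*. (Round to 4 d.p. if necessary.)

MU_x = 15/x, MU_y = 1. Tangency: 15/x = p_x/p_y.
So x*(p_x,p_y) = 15·p_y/p_x, independent of income; and y* = (I − 15·p_y)/p_y.
At the given prices: x* = 15·1.8/38.75 = 0.6968.

x* = 0.6968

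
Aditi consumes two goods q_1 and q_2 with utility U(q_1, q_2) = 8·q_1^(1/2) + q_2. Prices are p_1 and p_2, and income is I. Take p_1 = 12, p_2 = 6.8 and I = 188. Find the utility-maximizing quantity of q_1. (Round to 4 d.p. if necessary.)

q_1* = 5.1378

MU_q_1 = 4/√q_1, MU_q_2 = 1. Tangency: 4/√q_1 = p_1/p_2.
Solve: √q_1 = 4·p_2/p_1, so q_1*(p_1,p_2) = (4·p_2/p_1)², and q_2* = (I − p_1·q_1*)/p_2.
Plugging in: q_1* = (4·6.8/12)² = 5.1378.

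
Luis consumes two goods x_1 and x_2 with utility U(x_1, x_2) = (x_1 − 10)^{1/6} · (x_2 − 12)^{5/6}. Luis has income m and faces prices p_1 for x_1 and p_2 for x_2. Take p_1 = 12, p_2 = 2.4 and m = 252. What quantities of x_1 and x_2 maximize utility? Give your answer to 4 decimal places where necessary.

This is Cobb-Douglas in (x_1−10, x_2−12): tangency gives 1/6·p_2·(x_2−12) = 5/6·p_1·(x_1−10).
Substituting into the budget: x_1* = 10 + 1/6·(m − 10·p_1 − 12·p_2)/p_1, and x_2* = 12 + 5/6·(…)/p_2.
Discretionary income = 252 − 10·12 − 12·2.4 = 103.2; x_1* = 10 + 1/6·103.2/12 = 11.4333; x_2* = 12 + 5/6·103.2/2.4 = 47.8333.

x_1* = 11.4333, x_2* = 47.8333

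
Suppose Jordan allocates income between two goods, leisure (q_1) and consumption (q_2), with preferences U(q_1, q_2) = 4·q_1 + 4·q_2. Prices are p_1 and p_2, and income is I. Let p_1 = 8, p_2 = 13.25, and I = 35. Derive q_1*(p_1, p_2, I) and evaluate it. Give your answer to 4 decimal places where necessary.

q_1* = 4.375

Perfect substitutes: compare marginal utility per dollar. 4/p_1 vs 4/p_2 → 0.5 vs 0.3019.
q_1 gives more utility per dollar, so spend all income on q_1: q_1* = I/p_1, q_2* = 0.
Numerically: q_1* = 4.375, q_2* = 0.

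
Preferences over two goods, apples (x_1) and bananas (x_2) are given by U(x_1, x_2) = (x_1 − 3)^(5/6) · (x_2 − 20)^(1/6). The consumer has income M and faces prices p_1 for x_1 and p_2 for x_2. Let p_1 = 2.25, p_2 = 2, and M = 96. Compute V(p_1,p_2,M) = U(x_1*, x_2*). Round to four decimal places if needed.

V = 14.2257

MRS = 5·(x_2−20)/(x_1−3). Tangency with p_1/p_2 gives x_2−20 = (1/5)·(p_1/p_2)·(x_1−3).
After buying the subsistence bundle (3, 20), a share 5/6 of the remaining income goes to x_1: x_1* = 3 + 5/6·(M − 3p_1 − 20p_2)/p_1.
Discretionary income = 96 − 3·2.25 − 20·2 = 49.25; x_1* = 3 + 5/6·49.25/2.25 = 21.2407; x_2* = 20 + 1/6·49.25/2 = 24.1042.
Utility at the optimum: U(21.2407, 24.1042) = 14.2257.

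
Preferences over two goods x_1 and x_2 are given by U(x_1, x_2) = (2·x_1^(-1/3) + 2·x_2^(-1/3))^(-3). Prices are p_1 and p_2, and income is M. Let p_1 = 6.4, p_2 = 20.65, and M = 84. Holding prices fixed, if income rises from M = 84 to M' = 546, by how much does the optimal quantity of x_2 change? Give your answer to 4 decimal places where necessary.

Δx_2* = 12.8128

MRS = MU_x_1/MU_x_2 = (x_2/x_1)^(4/3). Set equal to p_1/p_2.
Solve for the ratio: x_2/x_1 = [p_1/p_2]^(0.75).
With the ratio pinned down, the budget gives x_1* = M/(p_1 + p_2·(x_2/x_1)) and x_2* = (x_2/x_1)·x_1*.
Numerically x_2/x_1 = 0.415379, so x_1* = 84/(6.4 + 20.65·0.415379) = 5.6084 and x_2* = 0.415379·5.6084 = 2.3296.
At M' = 546: x_2* = 15.1424. Change: 15.1424 − 2.3296 = 12.8128.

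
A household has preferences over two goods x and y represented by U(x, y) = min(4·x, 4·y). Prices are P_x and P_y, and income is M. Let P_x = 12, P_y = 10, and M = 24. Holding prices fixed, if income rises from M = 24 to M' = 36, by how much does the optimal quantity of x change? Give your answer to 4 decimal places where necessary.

Leontief preferences: the optimum is at the kink where x/4 = y/4, i.e. y = x.
Budget: P_x·x + P_y·x = M, so (4·P_x + 4·P_y)·x = 4·M.
Demand: x*(P_x,P_y,M) = 4·M/(4·P_x + 4·P_y), y* = 4·M/(4·P_x + 4·P_y).
Here 4·12 + 4·10 = 88, giving x* = 1.0909.
At M' = 36: x* = 1.6364. Change: 1.6364 − 1.0909 = 0.5455.

Δx* = 0.5455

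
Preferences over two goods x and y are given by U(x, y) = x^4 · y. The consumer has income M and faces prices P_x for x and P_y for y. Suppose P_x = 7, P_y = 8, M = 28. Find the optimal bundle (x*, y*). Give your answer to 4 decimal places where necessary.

x* = 3.2, y* = 0.7

MU_x/MU_y = (4·y)/(x); tangency sets this equal to P_x/P_y.
Rearranging, P_y·y = (1/4)·P_x·x. Substituting into the budget gives P_x·x·(1 + (1/4)) = M.
Demand: x*(P_x,P_y,M) = 0.8·M/P_x and y* = 0.2·M/P_y.
At P_x=7, P_y=8, M=28: x* = 0.8·28/7 = 3.2, y* = 0.7.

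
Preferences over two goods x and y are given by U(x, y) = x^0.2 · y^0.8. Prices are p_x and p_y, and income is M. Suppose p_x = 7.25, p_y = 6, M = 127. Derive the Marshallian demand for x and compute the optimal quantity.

x* = 3.5034

MU_x/MU_y = (0.2·y)/(0.8·x); tangency sets this equal to p_x/p_y.
So 0.2·p_y·y = 0.8·p_x·x; combined with the budget, a share 0.2 of income goes to x.
Demand: x*(p_x,p_y,M) = 0.2·M/p_x and y* = 0.8·M/p_y.
At p_x=7.25, p_y=6, M=127: x* = 0.2·127/7.25 = 3.5034.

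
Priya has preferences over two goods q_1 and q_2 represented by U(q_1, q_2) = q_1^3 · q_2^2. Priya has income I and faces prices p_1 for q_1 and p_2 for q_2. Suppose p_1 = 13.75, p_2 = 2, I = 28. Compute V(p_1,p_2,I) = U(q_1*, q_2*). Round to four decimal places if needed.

V = 57.2

Demand: q_1*(p_1,p_2,I) = 0.6·I/p_1 and q_2* = 0.4·I/p_2.
At p_1=13.75, p_2=2, I=28: q_1* = 0.6·28/13.75 = 1.2218, q_2* = 5.6.
Utility at the optimum: U(1.2218, 5.6) = 57.2.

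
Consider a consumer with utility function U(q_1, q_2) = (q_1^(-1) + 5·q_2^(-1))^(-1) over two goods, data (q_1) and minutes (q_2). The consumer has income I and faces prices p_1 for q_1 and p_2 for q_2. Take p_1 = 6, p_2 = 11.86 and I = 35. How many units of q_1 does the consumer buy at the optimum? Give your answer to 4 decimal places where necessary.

From the CES first-order condition, (1/5)·(q_2/q_1)^(2) = p_1/p_2.
Hence q_2/q_1 = (5·p_1/p_2)^(1/(2)), i.e. raised to the 0.5 power.
With the ratio pinned down, the budget gives q_1* = I/(p_1 + p_2·(q_2/q_1)) and q_2* = (q_2/q_1)·q_1*.
Numerically q_2/q_1 = 1.590444, so q_1* = 35/(6 + 11.86·1.590444) = 1.4077.

q_1* = 1.4077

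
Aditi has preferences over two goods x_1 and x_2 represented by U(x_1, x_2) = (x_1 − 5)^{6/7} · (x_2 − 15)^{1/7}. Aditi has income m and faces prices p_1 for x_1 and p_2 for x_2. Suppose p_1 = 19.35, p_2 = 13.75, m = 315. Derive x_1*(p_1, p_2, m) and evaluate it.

Substituting into the budget: x_1* = 5 + 6/7·(m − 5·p_1 − 15·p_2)/p_1, and x_2* = 15 + 1/7·(…)/p_2.
Discretionary income = 315 − 5·19.35 − 15·13.75 = 12; x_1* = 5 + 6/7·12/19.35 = 5.5316.

x_1* = 5.5316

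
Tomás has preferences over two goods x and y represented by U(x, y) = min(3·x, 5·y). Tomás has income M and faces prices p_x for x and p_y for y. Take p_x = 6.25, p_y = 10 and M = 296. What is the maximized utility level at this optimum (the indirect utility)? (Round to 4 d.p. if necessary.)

Leontief preferences: the optimum is at the kink where x/5 = y/3, i.e. y = (3/5)·x.
Budget: p_x·x + p_y·(3/5)·x = M, so (5·p_x + 3·p_y)·x = 5·M.
Demand: x*(p_x,p_y,M) = 5·M/(5·p_x + 3·p_y), y* = 3·M/(5·p_x + 3·p_y).
Here 5·6.25 + 3·10 = 61.25, giving x* = 24.1633 and y* = 14.498.
Utility at the optimum: U(24.1633, 14.498) = 72.4898.

V = 72.4898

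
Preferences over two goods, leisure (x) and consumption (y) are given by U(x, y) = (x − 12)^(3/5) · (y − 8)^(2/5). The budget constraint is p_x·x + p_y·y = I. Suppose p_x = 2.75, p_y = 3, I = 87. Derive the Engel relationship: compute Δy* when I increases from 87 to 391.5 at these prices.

Δy* = 40.6

Let x' = x−12, y' = y−8. MRS = (3/2)·y'/x' = p_x/p_y.
After buying the subsistence bundle (12, 8), a share 0.6 of the remaining income goes to x: x* = 12 + 0.6·(I − 12p_x − 8p_y)/p_x.
Discretionary income = 87 − 12·2.75 − 8·3 = 30; y* = 8 + 0.4·30/3 = 12.
At I' = 391.5: y* = 52.6. Change: 52.6 − 12 = 40.6.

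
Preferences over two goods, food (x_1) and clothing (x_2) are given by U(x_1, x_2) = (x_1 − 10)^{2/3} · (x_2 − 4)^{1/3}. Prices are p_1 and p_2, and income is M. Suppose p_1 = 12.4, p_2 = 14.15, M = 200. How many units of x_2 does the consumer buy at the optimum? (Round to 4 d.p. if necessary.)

x_2* = 4.457

MRS = 2·(x_2−4)/(x_1−10). Tangency with p_1/p_2 gives x_2−4 = (1/2)·(p_1/p_2)·(x_1−10).
Substituting into the budget: x_1* = 10 + 2/3·(M − 10·p_1 − 4·p_2)/p_1, and x_2* = 4 + 1/3·(…)/p_2.
Discretionary income = 200 − 10·12.4 − 4·14.15 = 19.4; x_2* = 4 + 1/3·19.4/14.15 = 4.457.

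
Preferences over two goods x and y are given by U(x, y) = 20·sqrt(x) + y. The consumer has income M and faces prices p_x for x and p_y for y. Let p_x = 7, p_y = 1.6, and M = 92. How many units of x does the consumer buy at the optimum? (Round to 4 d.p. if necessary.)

Set MRS = p_x/p_y: 10·x^(−1/2) = p_x/p_y.
Thus x* = (10·p_y/p_x)² — independent of M — with the rest of income spent on y.
Plugging in: x* = (10·1.6/7)² = 5.2245.

x* = 5.2245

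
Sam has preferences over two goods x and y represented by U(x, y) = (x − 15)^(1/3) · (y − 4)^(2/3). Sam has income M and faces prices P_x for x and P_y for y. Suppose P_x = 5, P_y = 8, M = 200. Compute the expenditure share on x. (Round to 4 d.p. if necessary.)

share on x = 0.53

This is Cobb-Douglas in (x−15, y−4): tangency gives 1/3·P_y·(y−4) = 2/3·P_x·(x−15).
Substituting into the budget: x* = 15 + 1/3·(M − 15·P_x − 4·P_y)/P_x, and y* = 4 + 2/3·(…)/P_y.
Discretionary income = 200 − 15·5 − 4·8 = 93; x* = 15 + 1/3·93/5 = 21.2; y* = 4 + 2/3·93/8 = 11.75.
Expenditure on x: 5·21.2 = 106; share = 0.53.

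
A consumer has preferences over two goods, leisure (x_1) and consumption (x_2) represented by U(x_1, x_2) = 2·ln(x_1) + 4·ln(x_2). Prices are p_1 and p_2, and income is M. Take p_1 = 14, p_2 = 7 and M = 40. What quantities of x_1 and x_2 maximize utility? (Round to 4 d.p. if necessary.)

x_1* = 0.9524, x_2* = 3.8095

MU_x_1/MU_x_2 = (2·x_2)/(4·x_1); tangency sets this equal to p_1/p_2.
So 2·p_2·x_2 = 4·p_1·x_1; combined with the budget, a share 1/3 of income goes to x_1.
Demand: x_1*(p_1,p_2,M) = 1/3·M/p_1 and x_2* = 2/3·M/p_2.
At p_1=14, p_2=7, M=40: x_1* = 1/3·40/14 = 0.9524, x_2* = 3.8095.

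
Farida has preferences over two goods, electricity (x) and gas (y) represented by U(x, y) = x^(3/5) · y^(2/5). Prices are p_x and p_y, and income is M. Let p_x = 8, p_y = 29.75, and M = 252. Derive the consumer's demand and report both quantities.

Tangency: MRS = (3/2)·y/x = p_x/p_y.
So 0.6·p_y·y = 0.4·p_x·x; combined with the budget, a share 0.6 of income goes to x.
Demand: x*(p_x,p_y,M) = 0.6·M/p_x and y* = 0.4·M/p_y.
At p_x=8, p_y=29.75, M=252: x* = 0.6·252/8 = 18.9, y* = 3.3882.

x* = 18.9, y* = 3.3882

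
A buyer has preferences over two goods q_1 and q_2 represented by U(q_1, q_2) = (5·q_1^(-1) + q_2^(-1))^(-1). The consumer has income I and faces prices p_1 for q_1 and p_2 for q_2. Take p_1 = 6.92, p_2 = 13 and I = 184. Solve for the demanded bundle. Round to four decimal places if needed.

MRS = MU_q_1/MU_q_2 = 5·(q_2/q_1)^(2). Set equal to p_1/p_2.
Hence q_2/q_1 = ((1/5)·p_1/p_2)^(1/(2)), i.e. raised to the 0.5 power.
With the ratio pinned down, the budget gives q_1* = I/(p_1 + p_2·(q_2/q_1)) and q_2* = (q_2/q_1)·q_1*.
Numerically q_2/q_1 = 0.326284, so q_1* = 184/(6.92 + 13·0.326284) = 16.4849 and q_2* = 0.326284·16.4849 = 5.3788.

q_1* = 16.4849, q_2* = 5.3788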